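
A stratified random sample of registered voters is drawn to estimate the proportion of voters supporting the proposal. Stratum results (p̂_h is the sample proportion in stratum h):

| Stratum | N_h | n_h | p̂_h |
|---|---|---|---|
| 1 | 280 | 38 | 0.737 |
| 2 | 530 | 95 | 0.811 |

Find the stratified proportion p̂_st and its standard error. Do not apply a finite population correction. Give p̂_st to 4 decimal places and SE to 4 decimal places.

N = 810; stratum weights W_h = N_h/N.
p̂_st = Σ W_h p̂_h = (280·0.737 + 530·0.811)/810 = 0.78542
V̂(p̂_st) = Σ W_h² p̂_h(1−p̂_h)/(n_h−1):
  stratum 1: (280/810)²·0.737·0.263/37 = 0.00062599
  stratum 2: (530/810)²·0.811·0.189/94 = 0.00069813
V̂(p̂_st) = 0.00132412; SE = √V̂ = 0.0363885

p̂_st ≈ 0.7854, SE ≈ 0.0364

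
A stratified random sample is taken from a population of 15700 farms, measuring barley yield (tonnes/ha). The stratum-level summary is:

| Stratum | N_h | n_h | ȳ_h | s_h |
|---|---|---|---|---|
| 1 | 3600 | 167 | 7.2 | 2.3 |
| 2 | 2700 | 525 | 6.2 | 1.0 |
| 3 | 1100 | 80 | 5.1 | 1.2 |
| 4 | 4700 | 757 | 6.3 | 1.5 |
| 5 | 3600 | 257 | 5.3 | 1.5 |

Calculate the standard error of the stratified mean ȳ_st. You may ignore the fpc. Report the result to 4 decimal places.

SE(ȳ_st) ≈ 0.0504

V̂(ȳ_st) = Σ W_h² s_h²/n_h, with W_h = N_h/N and N = 15700:
  stratum 1: (3600/15700)²·2.3²/167 = 0.0016655
  stratum 2: (2700/15700)²·1.0²/525 = 5.63338e-05
  stratum 3: (1100/15700)²·1.2²/80 = 8.83606e-05
  stratum 4: (4700/15700)²·1.5²/757 = 0.000266369
  stratum 5: (3600/15700)²·1.5²/257 = 0.000460315
V̂(ȳ_st) = 0.00253688
SE(ȳ_st) = √0.00253688 = 0.0503674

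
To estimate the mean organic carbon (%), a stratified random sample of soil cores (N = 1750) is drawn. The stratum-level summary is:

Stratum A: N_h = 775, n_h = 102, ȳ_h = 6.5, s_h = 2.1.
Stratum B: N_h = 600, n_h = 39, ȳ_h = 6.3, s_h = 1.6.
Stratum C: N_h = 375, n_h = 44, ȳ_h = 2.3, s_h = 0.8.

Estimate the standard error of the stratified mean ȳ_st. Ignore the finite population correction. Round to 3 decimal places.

V̂(ȳ_st) = Σ W_h² s_h²/n_h, with W_h = N_h/N and N = 1750:
  stratum A: (775/1750)²·2.1²/102 = 0.00847941
  stratum B: (600/1750)²·1.6²/39 = 0.00771617
  stratum C: (375/1750)²·0.8²/44 = 0.000667904
V̂(ȳ_st) = 0.0168635
SE(ȳ_st) = √0.0168635 = 0.129859

SE(ȳ_st) ≈ 0.130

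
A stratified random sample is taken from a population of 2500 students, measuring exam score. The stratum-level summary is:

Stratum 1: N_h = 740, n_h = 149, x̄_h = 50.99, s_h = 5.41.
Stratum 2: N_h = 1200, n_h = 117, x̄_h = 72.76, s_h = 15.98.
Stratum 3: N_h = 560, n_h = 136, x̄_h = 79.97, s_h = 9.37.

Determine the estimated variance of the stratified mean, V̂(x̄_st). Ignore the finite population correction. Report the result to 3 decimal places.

V̂(x̄_st) = Σ W_h² s_h²/n_h, with W_h = N_h/N and N = 2500:
  stratum 1: (740/2500)²·5.41²/149 = 0.0172104
  stratum 2: (1200/2500)²·15.98²/117 = 0.502864
  stratum 3: (560/2500)²·9.37²/136 = 0.0323919
V̂(x̄_st) = 0.552466

V̂(x̄_st) ≈ 0.552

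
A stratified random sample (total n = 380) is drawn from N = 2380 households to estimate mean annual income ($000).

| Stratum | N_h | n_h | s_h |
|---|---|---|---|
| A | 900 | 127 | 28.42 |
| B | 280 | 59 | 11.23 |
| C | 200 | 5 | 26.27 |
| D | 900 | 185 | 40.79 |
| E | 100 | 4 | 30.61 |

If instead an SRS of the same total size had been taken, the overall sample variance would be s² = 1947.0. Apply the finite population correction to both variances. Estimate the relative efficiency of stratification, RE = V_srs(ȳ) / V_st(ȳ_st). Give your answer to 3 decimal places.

RE ≈ 1.357

V̂(ȳ_st) = Σ W_h² (1 − n_h/N_h) s_h²/n_h, with W_h = N_h/N and N = 2380:
  stratum A: (900/2380)²·(1 − 127/900)·28.42²/127 = 0.781111
  stratum B: (280/2380)²·(1 − 59/280)·11.23²/59 = 0.0233509
  stratum C: (200/2380)²·(1 − 5/200)·26.27²/5 = 0.9503
  stratum D: (900/2380)²·(1 − 185/900)·40.79²/185 = 1.02172
  stratum E: (100/2380)²·(1 − 4/100)·30.61²/4 = 0.396994
V_st = 3.17347
V_srs = (1 − 380/2380)·1947.0/380 = 4.30562
Relative efficiency = V_srs / V_st = 4.30562/3.17347 = 1.3568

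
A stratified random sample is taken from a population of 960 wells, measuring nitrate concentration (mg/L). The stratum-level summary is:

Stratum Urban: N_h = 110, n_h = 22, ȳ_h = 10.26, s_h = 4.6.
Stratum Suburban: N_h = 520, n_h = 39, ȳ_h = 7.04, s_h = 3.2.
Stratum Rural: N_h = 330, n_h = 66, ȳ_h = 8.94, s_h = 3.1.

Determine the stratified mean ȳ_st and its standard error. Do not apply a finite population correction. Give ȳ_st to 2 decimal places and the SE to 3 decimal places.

ȳ_st ≈ 8.06, SE ≈ 0.327

ȳ_st = Σ W_h ȳ_h = (110·10.26 + 520·7.04 + 330·8.94)/960 = 8.06208
V̂(ȳ_st) = Σ W_h² s_h²/n_h, with W_h = N_h/N and N = 960:
  stratum Urban: (110/960)²·4.6²/22 = 0.012628
  stratum Suburban: (520/960)²·3.2²/39 = 0.077037
  stratum Rural: (330/960)²·3.1²/66 = 0.0172054
V̂(ȳ_st) = 0.10687
SE(ȳ_st) = √0.10687 = 0.326911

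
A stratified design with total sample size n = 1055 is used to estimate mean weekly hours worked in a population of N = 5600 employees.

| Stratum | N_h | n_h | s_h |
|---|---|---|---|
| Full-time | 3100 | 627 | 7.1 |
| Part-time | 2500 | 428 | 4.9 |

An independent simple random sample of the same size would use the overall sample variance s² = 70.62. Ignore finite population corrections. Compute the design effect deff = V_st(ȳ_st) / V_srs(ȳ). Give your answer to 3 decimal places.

V̂(ȳ_st) = Σ W_h² s_h²/n_h, with W_h = N_h/N and N = 5600:
  stratum Full-time: (3100/5600)²·7.1²/627 = 0.0246375
  stratum Part-time: (2500/5600)²·4.9²/428 = 0.0111803
V_st = 0.0358178
V_srs = s²/n = 70.62/1055 = 0.0669384
deff = V_st / V_srs = 0.0358178/0.0669384 = 0.5351

deff ≈ 0.535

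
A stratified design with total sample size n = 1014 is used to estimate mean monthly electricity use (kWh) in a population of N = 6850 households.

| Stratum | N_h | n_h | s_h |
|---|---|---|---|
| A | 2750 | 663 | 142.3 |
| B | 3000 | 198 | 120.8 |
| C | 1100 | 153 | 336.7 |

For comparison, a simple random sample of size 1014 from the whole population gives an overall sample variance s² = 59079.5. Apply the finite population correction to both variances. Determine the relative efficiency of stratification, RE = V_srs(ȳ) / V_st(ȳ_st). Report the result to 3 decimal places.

V̂(ȳ_st) = Σ W_h² (1 − n_h/N_h) s_h²/n_h, with W_h = N_h/N and N = 6850:
  stratum A: (2750/6850)²·(1 − 663/2750)·142.3²/663 = 3.73569
  stratum B: (3000/6850)²·(1 − 198/3000)·120.8²/198 = 13.2031
  stratum C: (1100/6850)²·(1 − 153/1100)·336.7²/153 = 16.4496
V_st = 33.3885
V_srs = (1 − 1014/6850)·59079.5/1014 = 49.6391
Relative efficiency = V_srs / V_st = 49.6391/33.3885 = 1.4867

RE ≈ 1.487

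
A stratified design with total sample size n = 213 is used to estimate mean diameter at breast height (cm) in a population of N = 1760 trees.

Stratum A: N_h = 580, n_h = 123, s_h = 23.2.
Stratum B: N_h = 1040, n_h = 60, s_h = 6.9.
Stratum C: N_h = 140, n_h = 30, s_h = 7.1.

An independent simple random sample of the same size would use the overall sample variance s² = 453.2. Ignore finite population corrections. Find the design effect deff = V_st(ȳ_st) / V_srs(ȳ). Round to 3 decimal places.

deff ≈ 0.359

V̂(ȳ_st) = Σ W_h² s_h²/n_h, with W_h = N_h/N and N = 1760:
  stratum A: (580/1760)²·23.2²/123 = 0.475227
  stratum B: (1040/1760)²·6.9²/60 = 0.277069
  stratum C: (140/1760)²·7.1²/30 = 0.0106323
V_st = 0.762929
V_srs = s²/n = 453.2/213 = 2.1277
deff = V_st / V_srs = 0.762929/2.1277 = 0.3586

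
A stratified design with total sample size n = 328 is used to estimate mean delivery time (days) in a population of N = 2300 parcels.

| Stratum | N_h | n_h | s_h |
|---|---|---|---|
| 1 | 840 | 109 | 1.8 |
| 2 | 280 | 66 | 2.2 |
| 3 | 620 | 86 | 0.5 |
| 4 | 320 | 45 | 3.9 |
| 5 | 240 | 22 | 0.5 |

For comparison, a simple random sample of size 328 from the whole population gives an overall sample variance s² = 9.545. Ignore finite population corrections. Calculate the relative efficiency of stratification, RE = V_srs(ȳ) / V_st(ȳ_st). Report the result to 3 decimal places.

RE ≈ 2.439

V̂(ȳ_st) = Σ W_h² s_h²/n_h, with W_h = N_h/N and N = 2300:
  stratum 1: (840/2300)²·1.8²/109 = 0.0039648
  stratum 2: (280/2300)²·2.2²/66 = 0.00108683
  stratum 3: (620/2300)²·0.5²/86 = 0.000211237
  stratum 4: (320/2300)²·3.9²/45 = 0.00654276
  stratum 5: (240/2300)²·0.5²/22 = 0.000123733
V_st = 0.0119294
V_srs = s²/n = 9.545/328 = 0.0291006
Relative efficiency = V_srs / V_st = 0.0291006/0.0119294 = 2.4394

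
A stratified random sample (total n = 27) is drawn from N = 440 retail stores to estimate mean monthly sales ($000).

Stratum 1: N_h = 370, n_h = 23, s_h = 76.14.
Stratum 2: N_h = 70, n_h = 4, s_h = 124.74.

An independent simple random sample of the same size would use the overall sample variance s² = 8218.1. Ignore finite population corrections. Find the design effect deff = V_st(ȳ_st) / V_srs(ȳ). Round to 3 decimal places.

V̂(ȳ_st) = Σ W_h² s_h²/n_h, with W_h = N_h/N and N = 440:
  stratum 1: (370/440)²·76.14²/23 = 178.236
  stratum 2: (70/440)²·124.74²/4 = 98.456
V_st = 276.692
V_srs = s²/n = 8218.1/27 = 304.374
deff = V_st / V_srs = 276.692/304.374 = 0.9091

deff ≈ 0.909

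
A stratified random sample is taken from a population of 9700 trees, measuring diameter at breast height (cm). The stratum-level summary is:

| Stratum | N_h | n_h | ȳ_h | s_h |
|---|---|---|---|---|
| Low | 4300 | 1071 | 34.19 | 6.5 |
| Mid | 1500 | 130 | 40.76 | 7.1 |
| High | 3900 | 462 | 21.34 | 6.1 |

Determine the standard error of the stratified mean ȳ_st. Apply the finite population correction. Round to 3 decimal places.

V̂(ȳ_st) = Σ W_h² (1 − n_h/N_h) s_h²/n_h, with W_h = N_h/N and N = 9700:
  stratum Low: (4300/9700)²·(1 − 1071/4300)·6.5²/1071 = 0.00582144
  stratum Mid: (1500/9700)²·(1 − 130/1500)·7.1²/130 = 0.00846919
  stratum High: (3900/9700)²·(1 − 462/3900)·6.1²/462 = 0.0114774
V̂(ȳ_st) = 0.0257681
SE(ȳ_st) = √0.0257681 = 0.160524

SE(ȳ_st) ≈ 0.161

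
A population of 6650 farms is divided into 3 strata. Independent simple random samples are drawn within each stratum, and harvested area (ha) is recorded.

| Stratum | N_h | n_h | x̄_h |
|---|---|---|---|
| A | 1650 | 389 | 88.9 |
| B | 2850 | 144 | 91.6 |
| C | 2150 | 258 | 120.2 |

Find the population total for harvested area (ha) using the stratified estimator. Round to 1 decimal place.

τ̂_st ≈ 666175.0

τ̂_st = Σ N_h x̄_h = 1650·88.9 + 2850·91.6 + 2150·120.2 = 666175.0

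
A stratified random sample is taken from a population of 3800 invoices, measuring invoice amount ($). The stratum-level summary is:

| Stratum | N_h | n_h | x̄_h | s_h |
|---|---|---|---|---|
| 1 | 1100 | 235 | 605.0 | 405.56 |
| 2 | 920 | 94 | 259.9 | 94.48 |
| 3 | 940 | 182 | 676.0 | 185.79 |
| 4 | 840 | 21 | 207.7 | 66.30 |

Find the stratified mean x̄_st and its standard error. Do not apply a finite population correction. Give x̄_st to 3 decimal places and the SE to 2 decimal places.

x̄_st ≈ 451.188, SE ≈ 9.28

x̄_st = Σ W_h x̄_h = (1100·605.0 + 920·259.9 + 940·676.0 + 840·207.7)/3800 = 451.18842
V̂(x̄_st) = Σ W_h² s_h²/n_h, with W_h = N_h/N and N = 3800:
  stratum 1: (1100/3800)²·405.56²/235 = 58.649
  stratum 2: (920/3800)²·94.48²/94 = 5.56622
  stratum 3: (940/3800)²·185.79²/182 = 11.6054
  stratum 4: (840/3800)²·66.30²/21 = 10.2282
V̂(x̄_st) = 86.0489
SE(x̄_st) = √86.0489 = 9.27625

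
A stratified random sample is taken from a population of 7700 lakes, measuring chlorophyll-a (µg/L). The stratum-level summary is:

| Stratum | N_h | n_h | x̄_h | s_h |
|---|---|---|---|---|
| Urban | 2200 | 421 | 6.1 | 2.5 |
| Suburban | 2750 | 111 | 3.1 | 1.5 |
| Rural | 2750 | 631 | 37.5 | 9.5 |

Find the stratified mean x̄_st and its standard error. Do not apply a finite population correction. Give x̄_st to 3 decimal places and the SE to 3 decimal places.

x̄_st = Σ W_h x̄_h = (2200·6.1 + 2750·3.1 + 2750·37.5)/7700 = 16.24286
V̂(x̄_st) = Σ W_h² s_h²/n_h, with W_h = N_h/N and N = 7700:
  stratum Urban: (2200/7700)²·2.5²/421 = 0.00121189
  stratum Suburban: (2750/7700)²·1.5²/111 = 0.00258549
  stratum Rural: (2750/7700)²·9.5²/631 = 0.0182432
V̂(x̄_st) = 0.0220406
SE(x̄_st) = √0.0220406 = 0.148461

x̄_st ≈ 16.243, SE ≈ 0.148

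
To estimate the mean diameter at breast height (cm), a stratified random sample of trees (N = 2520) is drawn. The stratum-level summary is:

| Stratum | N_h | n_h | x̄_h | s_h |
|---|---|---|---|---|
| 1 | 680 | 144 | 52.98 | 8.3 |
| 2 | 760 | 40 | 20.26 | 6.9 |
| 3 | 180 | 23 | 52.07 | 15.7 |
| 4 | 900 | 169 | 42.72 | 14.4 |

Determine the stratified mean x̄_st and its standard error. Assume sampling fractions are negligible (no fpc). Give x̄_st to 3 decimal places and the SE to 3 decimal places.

x̄_st = Σ W_h x̄_h = (680·52.98 + 760·20.26 + 180·52.07 + 900·42.72)/2520 = 39.38278
V̂(x̄_st) = Σ W_h² s_h²/n_h, with W_h = N_h/N and N = 2520:
  stratum 1: (680/2520)²·8.3²/144 = 0.0348346
  stratum 2: (760/2520)²·6.9²/40 = 0.108259
  stratum 3: (180/2520)²·15.7²/23 = 0.0546783
  stratum 4: (900/2520)²·14.4²/169 = 0.156503
V̂(x̄_st) = 0.354275
SE(x̄_st) = √0.354275 = 0.59521

x̄_st ≈ 39.383, SE ≈ 0.595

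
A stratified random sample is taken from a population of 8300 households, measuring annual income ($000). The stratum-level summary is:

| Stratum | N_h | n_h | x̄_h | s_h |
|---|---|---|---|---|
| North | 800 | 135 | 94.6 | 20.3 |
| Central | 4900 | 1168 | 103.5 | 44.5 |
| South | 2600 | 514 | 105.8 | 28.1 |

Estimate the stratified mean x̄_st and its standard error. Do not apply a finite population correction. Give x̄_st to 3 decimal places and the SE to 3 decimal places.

x̄_st = Σ W_h x̄_h = (800·94.6 + 4900·103.5 + 2600·105.8)/8300 = 103.36265
V̂(x̄_st) = Σ W_h² s_h²/n_h, with W_h = N_h/N and N = 8300:
  stratum North: (800/8300)²·20.3²/135 = 0.0283584
  stratum Central: (4900/8300)²·44.5²/1168 = 0.590899
  stratum South: (2600/8300)²·28.1²/514 = 0.150744
V̂(x̄_st) = 0.770001
SE(x̄_st) = √0.770001 = 0.877497

x̄_st ≈ 103.363, SE ≈ 0.877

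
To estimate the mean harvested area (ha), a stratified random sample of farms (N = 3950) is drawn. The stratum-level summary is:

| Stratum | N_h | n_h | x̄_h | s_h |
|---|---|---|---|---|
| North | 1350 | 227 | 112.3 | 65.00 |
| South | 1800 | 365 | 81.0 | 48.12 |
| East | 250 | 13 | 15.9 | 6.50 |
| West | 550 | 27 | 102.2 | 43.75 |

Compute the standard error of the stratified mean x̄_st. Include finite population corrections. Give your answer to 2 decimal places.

V̂(x̄_st) = Σ W_h² (1 − n_h/N_h) s_h²/n_h, with W_h = N_h/N and N = 3950:
  stratum North: (1350/3950)²·(1 − 227/1350)·65.00²/227 = 1.80851
  stratum South: (1800/3950)²·(1 − 365/1800)·48.12²/365 = 1.05024
  stratum East: (250/3950)²·(1 − 13/250)·6.50²/13 = 0.0123418
  stratum West: (550/3950)²·(1 − 27/550)·43.75²/27 = 1.30696
V̂(x̄_st) = 4.17805
SE(x̄_st) = √4.17805 = 2.04403

SE(x̄_st) ≈ 2.04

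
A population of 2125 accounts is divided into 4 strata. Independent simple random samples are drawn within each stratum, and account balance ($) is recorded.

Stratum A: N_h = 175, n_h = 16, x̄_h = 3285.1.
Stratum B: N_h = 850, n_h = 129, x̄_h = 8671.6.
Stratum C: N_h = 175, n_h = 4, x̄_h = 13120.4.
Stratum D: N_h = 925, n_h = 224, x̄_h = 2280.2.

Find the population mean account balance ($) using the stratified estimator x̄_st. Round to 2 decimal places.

x̄_st ≈ 5812.24

N = Σ N_h = 2125. Stratum weights W_h = N_h/N.
x̄_st = (175·3285.1 + 850·8671.6 + 175·13120.4 + 925·2280.2) / 2125 = 5812.2388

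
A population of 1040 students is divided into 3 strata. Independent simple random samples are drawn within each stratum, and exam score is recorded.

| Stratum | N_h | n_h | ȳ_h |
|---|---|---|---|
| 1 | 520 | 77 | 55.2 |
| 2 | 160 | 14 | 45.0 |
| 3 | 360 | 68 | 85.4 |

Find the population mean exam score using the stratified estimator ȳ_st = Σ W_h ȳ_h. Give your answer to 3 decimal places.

N = Σ N_h = 1040. Stratum weights W_h = N_h/N.
ȳ_st = (520·55.2 + 160·45.0 + 360·85.4) / 1040 = 64.08462

ȳ_st ≈ 64.085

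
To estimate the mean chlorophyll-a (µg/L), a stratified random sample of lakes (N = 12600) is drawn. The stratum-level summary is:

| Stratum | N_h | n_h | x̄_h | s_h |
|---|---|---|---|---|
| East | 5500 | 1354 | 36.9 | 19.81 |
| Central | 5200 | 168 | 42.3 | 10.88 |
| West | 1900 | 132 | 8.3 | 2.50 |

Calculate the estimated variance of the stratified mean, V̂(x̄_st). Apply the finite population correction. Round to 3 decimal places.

V̂(x̄_st) ≈ 0.159

V̂(x̄_st) = Σ W_h² (1 − n_h/N_h) s_h²/n_h, with W_h = N_h/N and N = 12600:
  stratum East: (5500/12600)²·(1 − 1354/5500)·19.81²/1354 = 0.0416295
  stratum Central: (5200/12600)²·(1 − 168/5200)·10.88²/168 = 0.116132
  stratum West: (1900/12600)²·(1 − 132/1900)·2.50²/132 = 0.00100185
V̂(x̄_st) = 0.158763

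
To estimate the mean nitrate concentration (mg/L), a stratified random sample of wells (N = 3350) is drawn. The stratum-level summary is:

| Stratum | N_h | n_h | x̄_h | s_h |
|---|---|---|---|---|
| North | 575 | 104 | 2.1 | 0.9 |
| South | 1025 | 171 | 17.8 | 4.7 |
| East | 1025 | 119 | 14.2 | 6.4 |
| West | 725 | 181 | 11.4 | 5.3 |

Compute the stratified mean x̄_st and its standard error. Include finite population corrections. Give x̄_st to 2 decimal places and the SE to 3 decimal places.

x̄_st ≈ 12.62, SE ≈ 0.210

x̄_st = Σ W_h x̄_h = (575·2.1 + 1025·17.8 + 1025·14.2 + 725·11.4)/3350 = 12.61866
V̂(x̄_st) = Σ W_h² (1 − n_h/N_h) s_h²/n_h, with W_h = N_h/N and N = 3350:
  stratum North: (575/3350)²·(1 − 104/575)·0.9²/104 = 0.000187954
  stratum South: (1025/3350)²·(1 − 171/1025)·4.7²/171 = 0.0100761
  stratum East: (1025/3350)²·(1 − 119/1025)·6.4²/119 = 0.0284823
  stratum West: (725/3350)²·(1 − 181/725)·5.3²/181 = 0.00545407
V̂(x̄_st) = 0.0442004
SE(x̄_st) = √0.0442004 = 0.210239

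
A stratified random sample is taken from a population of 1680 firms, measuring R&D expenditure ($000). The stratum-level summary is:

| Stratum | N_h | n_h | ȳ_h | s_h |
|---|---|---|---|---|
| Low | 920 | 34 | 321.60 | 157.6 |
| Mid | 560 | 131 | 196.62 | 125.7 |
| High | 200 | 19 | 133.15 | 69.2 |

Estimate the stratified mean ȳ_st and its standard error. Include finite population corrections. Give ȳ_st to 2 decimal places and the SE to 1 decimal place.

ȳ_st = Σ W_h ȳ_h = (920·321.60 + 560·196.62 + 200·133.15)/1680 = 257.50548
V̂(ȳ_st) = Σ W_h² (1 − n_h/N_h) s_h²/n_h, with W_h = N_h/N and N = 1680:
  stratum Low: (920/1680)²·(1 − 34/920)·157.6²/34 = 210.978
  stratum Mid: (560/1680)²·(1 − 131/560)·125.7²/131 = 10.2666
  stratum High: (200/1680)²·(1 − 19/200)·69.2²/19 = 3.23257
V̂(ȳ_st) = 224.477
SE(ȳ_st) = √224.477 = 14.9826

ȳ_st ≈ 257.51, SE ≈ 15.0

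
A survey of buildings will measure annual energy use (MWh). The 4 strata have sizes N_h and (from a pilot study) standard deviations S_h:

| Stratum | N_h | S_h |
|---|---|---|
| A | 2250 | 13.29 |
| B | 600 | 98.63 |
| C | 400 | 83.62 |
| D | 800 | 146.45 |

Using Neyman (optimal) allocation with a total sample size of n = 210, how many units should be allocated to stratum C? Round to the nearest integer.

Neyman allocation: n_h = n · N_h S_h / Σ N_i S_i, with n = 210.
  stratum A: N_h·S_h = 2250·13.29 = 29902.50
  stratum B: N_h·S_h = 600·98.63 = 59178.00
  stratum C: N_h·S_h = 400·83.62 = 33448.00
  stratum D: N_h·S_h = 800·146.45 = 117160.00
Σ N_h S_h = 239688.50
n for stratum C = 210·33448.00/239688.50 = 29.305 → 29

29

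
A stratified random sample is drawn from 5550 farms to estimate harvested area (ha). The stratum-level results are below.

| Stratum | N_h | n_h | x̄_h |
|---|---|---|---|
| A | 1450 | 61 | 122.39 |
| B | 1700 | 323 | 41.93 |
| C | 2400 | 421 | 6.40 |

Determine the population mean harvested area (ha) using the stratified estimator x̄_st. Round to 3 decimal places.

N = Σ N_h = 5550. Stratum weights W_h = N_h/N.
x̄_st = (1450·122.39 + 1700·41.93 + 2400·6.40) / 5550 = 47.58676

x̄_st ≈ 47.587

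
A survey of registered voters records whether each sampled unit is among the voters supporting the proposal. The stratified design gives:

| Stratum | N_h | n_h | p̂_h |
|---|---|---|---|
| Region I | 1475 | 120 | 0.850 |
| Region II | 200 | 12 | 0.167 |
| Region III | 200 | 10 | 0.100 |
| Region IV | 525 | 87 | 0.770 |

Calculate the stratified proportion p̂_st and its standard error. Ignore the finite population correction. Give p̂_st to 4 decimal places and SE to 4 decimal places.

N = 2400; stratum weights W_h = N_h/N.
p̂_st = Σ W_h p̂_h = (1475·0.850 + 200·0.167 + 200·0.100 + 525·0.770)/2400 = 0.71308
V̂(p̂_st) = Σ W_h² p̂_h(1−p̂_h)/(n_h−1):
  stratum Region I: (1475/2400)²·0.850·0.150/119 = 0.000404692
  stratum Region II: (200/2400)²·0.167·0.833/11 = 8.78226e-05
  stratum Region III: (200/2400)²·0.100·0.900/9 = 6.94444e-05
  stratum Region IV: (525/2400)²·0.770·0.230/86 = 9.85408e-05
V̂(p̂_st) = 0.0006605; SE = √V̂ = 0.0257002

p̂_st ≈ 0.7131, SE ≈ 0.0257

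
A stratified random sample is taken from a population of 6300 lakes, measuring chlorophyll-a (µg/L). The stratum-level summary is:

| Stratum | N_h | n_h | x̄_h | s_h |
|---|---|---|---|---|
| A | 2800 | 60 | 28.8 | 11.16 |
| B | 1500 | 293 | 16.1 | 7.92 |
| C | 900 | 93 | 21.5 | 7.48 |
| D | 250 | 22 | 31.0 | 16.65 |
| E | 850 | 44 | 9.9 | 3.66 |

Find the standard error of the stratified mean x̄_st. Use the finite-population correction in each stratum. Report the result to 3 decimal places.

SE(x̄_st) ≈ 0.667

V̂(x̄_st) = Σ W_h² (1 − n_h/N_h) s_h²/n_h, with W_h = N_h/N and N = 6300:
  stratum A: (2800/6300)²·(1 − 60/2800)·11.16²/60 = 0.40124
  stratum B: (1500/6300)²·(1 − 293/1500)·7.92²/293 = 0.00976563
  stratum C: (900/6300)²·(1 − 93/900)·7.48²/93 = 0.0110092
  stratum D: (250/6300)²·(1 − 22/250)·16.65²/22 = 0.0180967
  stratum E: (850/6300)²·(1 − 44/850)·3.66²/44 = 0.00525512
V̂(x̄_st) = 0.445367
SE(x̄_st) = √0.445367 = 0.667358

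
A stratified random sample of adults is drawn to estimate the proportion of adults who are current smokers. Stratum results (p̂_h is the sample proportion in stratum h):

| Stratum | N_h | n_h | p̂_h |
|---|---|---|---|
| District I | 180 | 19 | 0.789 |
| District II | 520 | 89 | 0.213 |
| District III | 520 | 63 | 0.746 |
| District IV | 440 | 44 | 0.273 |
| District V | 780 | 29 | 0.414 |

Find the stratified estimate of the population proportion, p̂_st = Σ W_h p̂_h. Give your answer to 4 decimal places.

N = 2440; stratum weights W_h = N_h/N.
p̂_st = Σ W_h p̂_h = (180·0.789 + 520·0.213 + 520·0.746 + 440·0.273 + 780·0.414)/2440 = 0.44416

p̂_st ≈ 0.4442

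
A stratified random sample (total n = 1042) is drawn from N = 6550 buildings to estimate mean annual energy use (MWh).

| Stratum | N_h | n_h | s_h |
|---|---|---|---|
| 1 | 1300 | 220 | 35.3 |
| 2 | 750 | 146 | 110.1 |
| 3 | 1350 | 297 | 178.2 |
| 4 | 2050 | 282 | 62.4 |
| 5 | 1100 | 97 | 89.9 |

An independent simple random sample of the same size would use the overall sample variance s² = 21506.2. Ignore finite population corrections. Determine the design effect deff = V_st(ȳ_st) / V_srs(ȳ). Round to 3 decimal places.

V̂(ȳ_st) = Σ W_h² s_h²/n_h, with W_h = N_h/N and N = 6550:
  stratum 1: (1300/6550)²·35.3²/220 = 0.223116
  stratum 2: (750/6550)²·110.1²/146 = 1.08858
  stratum 3: (1350/6550)²·178.2²/297 = 4.54197
  stratum 4: (2050/6550)²·62.4²/282 = 1.35252
  stratum 5: (1100/6550)²·89.9²/97 = 2.34991
V_st = 9.5561
V_srs = s²/n = 21506.2/1042 = 20.6393
deff = V_st / V_srs = 9.5561/20.6393 = 0.4630

deff ≈ 0.463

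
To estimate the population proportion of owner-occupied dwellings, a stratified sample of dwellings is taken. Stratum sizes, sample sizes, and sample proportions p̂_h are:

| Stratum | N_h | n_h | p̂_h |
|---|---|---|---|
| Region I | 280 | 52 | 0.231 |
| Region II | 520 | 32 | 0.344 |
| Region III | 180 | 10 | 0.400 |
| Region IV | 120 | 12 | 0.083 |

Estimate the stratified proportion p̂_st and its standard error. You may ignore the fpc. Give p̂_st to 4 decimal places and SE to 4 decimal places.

p̂_st ≈ 0.2959, SE ≈ 0.0515

N = 1100; stratum weights W_h = N_h/N.
p̂_st = Σ W_h p̂_h = (280·0.231 + 520·0.344 + 180·0.400 + 120·0.083)/1100 = 0.29593
V̂(p̂_st) = Σ W_h² p̂_h(1−p̂_h)/(n_h−1):
  stratum Region I: (280/1100)²·0.231·0.769/51 = 0.000225683
  stratum Region II: (520/1100)²·0.344·0.656/31 = 0.00162675
  stratum Region III: (180/1100)²·0.400·0.600/9 = 0.00071405
  stratum Region IV: (120/1100)²·0.083·0.917/11 = 8.2344e-05
V̂(p̂_st) = 0.00264883; SE = √V̂ = 0.0514668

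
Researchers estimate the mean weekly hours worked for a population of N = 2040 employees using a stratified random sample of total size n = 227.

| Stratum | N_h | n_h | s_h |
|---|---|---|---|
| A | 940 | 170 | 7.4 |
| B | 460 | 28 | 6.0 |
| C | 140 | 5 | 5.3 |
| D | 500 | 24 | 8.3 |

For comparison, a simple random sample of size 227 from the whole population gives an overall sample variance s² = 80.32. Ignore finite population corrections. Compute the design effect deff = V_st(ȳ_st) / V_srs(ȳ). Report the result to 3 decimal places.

deff ≈ 0.940

V̂(ȳ_st) = Σ W_h² s_h²/n_h, with W_h = N_h/N and N = 2040:
  stratum A: (940/2040)²·7.4²/170 = 0.0683927
  stratum B: (460/2040)²·6.0²/28 = 0.0653732
  stratum C: (140/2040)²·5.3²/5 = 0.0264592
  stratum D: (500/2040)²·8.3²/24 = 0.172435
V_st = 0.33266
V_srs = s²/n = 80.32/227 = 0.353833
deff = V_st / V_srs = 0.33266/0.353833 = 0.9402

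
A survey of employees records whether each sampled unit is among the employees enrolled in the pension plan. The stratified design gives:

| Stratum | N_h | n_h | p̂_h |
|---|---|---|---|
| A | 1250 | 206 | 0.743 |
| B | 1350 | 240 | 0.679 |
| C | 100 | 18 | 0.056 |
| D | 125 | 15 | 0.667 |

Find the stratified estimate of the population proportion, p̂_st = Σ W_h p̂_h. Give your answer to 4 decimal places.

N = 2825; stratum weights W_h = N_h/N.
p̂_st = Σ W_h p̂_h = (1250·0.743 + 1350·0.679 + 100·0.056 + 125·0.667)/2825 = 0.68473

p̂_st ≈ 0.6847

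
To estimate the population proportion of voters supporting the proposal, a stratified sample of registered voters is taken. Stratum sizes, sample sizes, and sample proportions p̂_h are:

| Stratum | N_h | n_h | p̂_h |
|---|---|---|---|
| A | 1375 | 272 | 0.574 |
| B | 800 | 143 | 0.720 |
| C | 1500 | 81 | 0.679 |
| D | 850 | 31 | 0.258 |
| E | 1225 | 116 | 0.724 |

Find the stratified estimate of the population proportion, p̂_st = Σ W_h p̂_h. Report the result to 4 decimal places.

p̂_st ≈ 0.6069

N = 5750; stratum weights W_h = N_h/N.
p̂_st = Σ W_h p̂_h = (1375·0.574 + 800·0.720 + 1500·0.679 + 850·0.258 + 1225·0.724)/5750 = 0.60695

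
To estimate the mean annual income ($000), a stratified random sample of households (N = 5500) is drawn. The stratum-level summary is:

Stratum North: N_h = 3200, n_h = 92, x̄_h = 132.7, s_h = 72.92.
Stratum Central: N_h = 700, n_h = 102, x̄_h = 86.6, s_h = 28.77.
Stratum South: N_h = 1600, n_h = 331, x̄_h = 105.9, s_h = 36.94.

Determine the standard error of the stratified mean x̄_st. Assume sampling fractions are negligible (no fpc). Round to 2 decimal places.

SE(x̄_st) ≈ 4.48

V̂(x̄_st) = Σ W_h² s_h²/n_h, with W_h = N_h/N and N = 5500:
  stratum North: (3200/5500)²·72.92²/92 = 19.565
  stratum Central: (700/5500)²·28.77²/102 = 0.131447
  stratum South: (1600/5500)²·36.94²/331 = 0.348883
V̂(x̄_st) = 20.0453
SE(x̄_st) = √20.0453 = 4.4772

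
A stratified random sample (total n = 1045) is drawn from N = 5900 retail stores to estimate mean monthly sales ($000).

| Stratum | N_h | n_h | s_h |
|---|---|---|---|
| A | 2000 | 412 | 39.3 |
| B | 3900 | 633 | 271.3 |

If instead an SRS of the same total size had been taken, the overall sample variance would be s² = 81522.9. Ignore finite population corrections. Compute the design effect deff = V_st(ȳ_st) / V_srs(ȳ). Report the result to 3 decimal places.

deff ≈ 0.657

V̂(ȳ_st) = Σ W_h² s_h²/n_h, with W_h = N_h/N and N = 5900:
  stratum A: (2000/5900)²·39.3²/412 = 0.430768
  stratum B: (3900/5900)²·271.3²/633 = 50.8067
V_st = 51.2375
V_srs = s²/n = 81522.9/1045 = 78.0123
deff = V_st / V_srs = 51.2375/78.0123 = 0.6568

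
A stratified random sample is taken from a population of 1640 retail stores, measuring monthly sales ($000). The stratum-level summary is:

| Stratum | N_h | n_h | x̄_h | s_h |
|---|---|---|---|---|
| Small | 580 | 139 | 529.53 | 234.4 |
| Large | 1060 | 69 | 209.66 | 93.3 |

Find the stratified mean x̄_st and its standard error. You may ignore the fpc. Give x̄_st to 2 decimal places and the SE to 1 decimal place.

x̄_st = Σ W_h x̄_h = (580·529.53 + 1060·209.66)/1640 = 322.78476
V̂(x̄_st) = Σ W_h² s_h²/n_h, with W_h = N_h/N and N = 1640:
  stratum Small: (580/1640)²·234.4²/139 = 49.4389
  stratum Large: (1060/1640)²·93.3²/69 = 52.7034
V̂(x̄_st) = 102.142
SE(x̄_st) = √102.142 = 10.1065

x̄_st ≈ 322.78, SE ≈ 10.1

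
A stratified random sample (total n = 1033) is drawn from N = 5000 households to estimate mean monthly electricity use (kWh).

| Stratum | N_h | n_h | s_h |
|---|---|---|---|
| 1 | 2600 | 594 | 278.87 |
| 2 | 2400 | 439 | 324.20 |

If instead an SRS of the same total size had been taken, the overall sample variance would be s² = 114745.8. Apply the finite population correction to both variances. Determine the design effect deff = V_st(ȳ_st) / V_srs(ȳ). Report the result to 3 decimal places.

V̂(ȳ_st) = Σ W_h² (1 − n_h/N_h) s_h²/n_h, with W_h = N_h/N and N = 5000:
  stratum 1: (2600/5000)²·(1 − 594/2600)·278.87²/594 = 27.3138
  stratum 2: (2400/5000)²·(1 − 439/2400)·324.20²/439 = 45.0724
V_st = 72.3861
V_srs = (1 − 1033/5000)·114745.8/1033 = 88.131
deff = V_st / V_srs = 72.3861/88.131 = 0.8213

deff ≈ 0.821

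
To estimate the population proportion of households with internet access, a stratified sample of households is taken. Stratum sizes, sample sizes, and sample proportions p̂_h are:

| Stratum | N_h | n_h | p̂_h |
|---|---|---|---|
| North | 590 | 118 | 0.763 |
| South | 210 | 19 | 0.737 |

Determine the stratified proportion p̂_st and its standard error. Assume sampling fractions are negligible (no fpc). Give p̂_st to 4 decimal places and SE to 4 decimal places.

N = 800; stratum weights W_h = N_h/N.
p̂_st = Σ W_h p̂_h = (590·0.763 + 210·0.737)/800 = 0.75618
V̂(p̂_st) = Σ W_h² p̂_h(1−p̂_h)/(n_h−1):
  stratum North: (590/800)²·0.763·0.237/117 = 0.000840642
  stratum South: (210/800)²·0.737·0.263/18 = 0.000742009
V̂(p̂_st) = 0.00158265; SE = √V̂ = 0.0397825

p̂_st ≈ 0.7562, SE ≈ 0.0398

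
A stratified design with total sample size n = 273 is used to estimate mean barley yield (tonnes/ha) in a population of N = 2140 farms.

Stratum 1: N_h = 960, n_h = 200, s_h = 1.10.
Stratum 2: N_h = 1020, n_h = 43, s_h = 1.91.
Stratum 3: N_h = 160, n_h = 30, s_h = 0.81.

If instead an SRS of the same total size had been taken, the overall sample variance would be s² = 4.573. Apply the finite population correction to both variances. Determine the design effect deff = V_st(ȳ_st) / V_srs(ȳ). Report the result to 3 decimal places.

deff ≈ 1.336

V̂(ȳ_st) = Σ W_h² (1 − n_h/N_h) s_h²/n_h, with W_h = N_h/N and N = 2140:
  stratum 1: (960/2140)²·(1 − 200/960)·1.10²/200 = 0.000963857
  stratum 2: (1020/2140)²·(1 − 43/1020)·1.91²/43 = 0.0184614
  stratum 3: (160/2140)²·(1 − 30/160)·0.81²/30 = 9.93309e-05
V_st = 0.0195246
V_srs = (1 − 273/2140)·4.573/273 = 0.014614
deff = V_st / V_srs = 0.0195246/0.014614 = 1.3360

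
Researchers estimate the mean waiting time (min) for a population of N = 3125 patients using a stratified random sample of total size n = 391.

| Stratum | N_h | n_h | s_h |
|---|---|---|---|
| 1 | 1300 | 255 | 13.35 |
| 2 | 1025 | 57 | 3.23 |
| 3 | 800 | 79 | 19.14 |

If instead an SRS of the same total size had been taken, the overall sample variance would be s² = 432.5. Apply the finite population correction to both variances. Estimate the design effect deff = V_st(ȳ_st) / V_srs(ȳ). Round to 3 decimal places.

V̂(ȳ_st) = Σ W_h² (1 − n_h/N_h) s_h²/n_h, with W_h = N_h/N and N = 3125:
  stratum 1: (1300/3125)²·(1 − 255/1300)·13.35²/255 = 0.0972259
  stratum 2: (1025/3125)²·(1 − 57/1025)·3.23²/57 = 0.0185964
  stratum 3: (800/3125)²·(1 − 79/800)·19.14²/79 = 0.273894
V_st = 0.389716
V_srs = (1 − 391/3125)·432.5/391 = 0.967738
deff = V_st / V_srs = 0.389716/0.967738 = 0.4027

deff ≈ 0.403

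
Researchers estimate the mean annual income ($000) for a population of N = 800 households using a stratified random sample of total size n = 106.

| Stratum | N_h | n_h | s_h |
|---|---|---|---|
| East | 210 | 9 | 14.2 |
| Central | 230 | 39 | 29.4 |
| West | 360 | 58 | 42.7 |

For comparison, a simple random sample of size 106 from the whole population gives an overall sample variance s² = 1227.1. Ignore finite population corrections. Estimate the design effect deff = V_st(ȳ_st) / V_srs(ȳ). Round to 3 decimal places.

deff ≈ 0.841

V̂(ȳ_st) = Σ W_h² s_h²/n_h, with W_h = N_h/N and N = 800:
  stratum East: (210/800)²·14.2²/9 = 1.54381
  stratum Central: (230/800)²·29.4²/39 = 1.83192
  stratum West: (360/800)²·42.7²/58 = 6.3658
V_st = 9.74152
V_srs = s²/n = 1227.1/106 = 11.5764
deff = V_st / V_srs = 9.74152/11.5764 = 0.8415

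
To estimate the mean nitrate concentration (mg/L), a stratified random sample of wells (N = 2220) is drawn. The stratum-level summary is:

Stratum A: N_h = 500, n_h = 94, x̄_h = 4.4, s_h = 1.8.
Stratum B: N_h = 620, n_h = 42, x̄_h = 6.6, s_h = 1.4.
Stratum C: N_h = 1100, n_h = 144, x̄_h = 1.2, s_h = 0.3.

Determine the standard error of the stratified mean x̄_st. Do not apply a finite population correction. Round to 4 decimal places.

V̂(x̄_st) = Σ W_h² s_h²/n_h, with W_h = N_h/N and N = 2220:
  stratum A: (500/2220)²·1.8²/94 = 0.00174844
  stratum B: (620/2220)²·1.4²/42 = 0.00363986
  stratum C: (1100/2220)²·0.3²/144 = 0.000153447
V̂(x̄_st) = 0.00554175
SE(x̄_st) = √0.00554175 = 0.0744429

SE(x̄_st) ≈ 0.0744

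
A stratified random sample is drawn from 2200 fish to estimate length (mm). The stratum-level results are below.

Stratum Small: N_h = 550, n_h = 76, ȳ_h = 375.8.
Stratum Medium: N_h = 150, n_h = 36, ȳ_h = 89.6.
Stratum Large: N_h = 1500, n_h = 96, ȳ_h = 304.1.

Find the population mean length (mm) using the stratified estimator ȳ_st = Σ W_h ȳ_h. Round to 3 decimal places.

N = Σ N_h = 2200. Stratum weights W_h = N_h/N.
ȳ_st = (550·375.8 + 150·89.6 + 1500·304.1) / 2200 = 307.40000

ȳ_st ≈ 307.400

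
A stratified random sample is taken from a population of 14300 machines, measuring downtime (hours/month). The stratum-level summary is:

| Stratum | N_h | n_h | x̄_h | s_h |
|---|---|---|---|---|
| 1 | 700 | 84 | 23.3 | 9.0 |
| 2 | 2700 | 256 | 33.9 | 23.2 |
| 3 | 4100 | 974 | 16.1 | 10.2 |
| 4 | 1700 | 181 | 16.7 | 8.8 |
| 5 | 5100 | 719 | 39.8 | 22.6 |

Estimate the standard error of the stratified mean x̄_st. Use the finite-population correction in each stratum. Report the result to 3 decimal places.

SE(x̄_st) ≈ 0.399

V̂(x̄_st) = Σ W_h² (1 − n_h/N_h) s_h²/n_h, with W_h = N_h/N and N = 14300:
  stratum 1: (700/14300)²·(1 − 84/700)·9.0²/84 = 0.00203335
  stratum 2: (2700/14300)²·(1 − 256/2700)·23.2²/256 = 0.0678467
  stratum 3: (4100/14300)²·(1 − 974/4100)·10.2²/974 = 0.00669487
  stratum 4: (1700/14300)²·(1 − 181/1700)·8.8²/181 = 0.00540283
  stratum 5: (5100/14300)²·(1 − 719/5100)·22.6²/719 = 0.0776174
V̂(x̄_st) = 0.159595
SE(x̄_st) = √0.159595 = 0.399494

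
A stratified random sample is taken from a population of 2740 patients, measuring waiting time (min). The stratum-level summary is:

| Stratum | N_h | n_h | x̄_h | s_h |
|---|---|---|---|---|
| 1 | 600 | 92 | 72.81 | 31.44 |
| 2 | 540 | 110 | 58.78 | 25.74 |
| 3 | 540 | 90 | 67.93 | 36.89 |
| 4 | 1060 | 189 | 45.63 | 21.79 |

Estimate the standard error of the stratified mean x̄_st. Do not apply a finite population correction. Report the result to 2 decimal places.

SE(x̄_st) ≈ 1.31

V̂(x̄_st) = Σ W_h² s_h²/n_h, with W_h = N_h/N and N = 2740:
  stratum 1: (600/2740)²·31.44²/92 = 0.515203
  stratum 2: (540/2740)²·25.74²/110 = 0.233943
  stratum 3: (540/2740)²·36.89²/90 = 0.587302
  stratum 4: (1060/2740)²·21.79²/189 = 0.375979
V̂(x̄_st) = 1.71243
SE(x̄_st) = √1.71243 = 1.3086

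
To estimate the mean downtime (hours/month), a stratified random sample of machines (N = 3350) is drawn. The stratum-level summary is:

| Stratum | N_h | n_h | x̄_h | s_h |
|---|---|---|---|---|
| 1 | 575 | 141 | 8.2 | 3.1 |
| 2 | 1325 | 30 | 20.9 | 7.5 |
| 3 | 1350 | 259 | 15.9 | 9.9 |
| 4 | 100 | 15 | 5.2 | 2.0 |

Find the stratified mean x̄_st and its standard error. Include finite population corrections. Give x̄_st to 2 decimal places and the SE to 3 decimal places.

x̄_st ≈ 16.24, SE ≈ 0.581

x̄_st = Σ W_h x̄_h = (575·8.2 + 1325·20.9 + 1350·15.9 + 100·5.2)/3350 = 16.23657
V̂(x̄_st) = Σ W_h² (1 − n_h/N_h) s_h²/n_h, with W_h = N_h/N and N = 3350:
  stratum 1: (575/3350)²·(1 − 141/575)·3.1²/141 = 0.00151556
  stratum 2: (1325/3350)²·(1 − 30/1325)·7.5²/30 = 0.28668
  stratum 3: (1350/3350)²·(1 − 259/1350)·9.9²/259 = 0.0496638
  stratum 4: (100/3350)²·(1 − 15/100)·2.0²/15 = 0.000201975
V̂(x̄_st) = 0.338061
SE(x̄_st) = √0.338061 = 0.58143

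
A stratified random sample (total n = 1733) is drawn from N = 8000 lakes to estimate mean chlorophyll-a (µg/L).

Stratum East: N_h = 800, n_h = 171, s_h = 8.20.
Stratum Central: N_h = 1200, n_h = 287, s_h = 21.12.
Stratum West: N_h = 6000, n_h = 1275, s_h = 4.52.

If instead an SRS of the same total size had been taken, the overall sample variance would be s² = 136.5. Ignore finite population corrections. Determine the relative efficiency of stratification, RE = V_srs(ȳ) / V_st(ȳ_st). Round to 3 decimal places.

RE ≈ 1.644

V̂(ȳ_st) = Σ W_h² s_h²/n_h, with W_h = N_h/N and N = 8000:
  stratum East: (800/8000)²·8.20²/171 = 0.00393216
  stratum Central: (1200/8000)²·21.12²/287 = 0.0349694
  stratum West: (6000/8000)²·4.52²/1275 = 0.00901341
V_st = 0.047915
V_srs = s²/n = 136.5/1733 = 0.0787651
Relative efficiency = V_srs / V_st = 0.0787651/0.047915 = 1.6439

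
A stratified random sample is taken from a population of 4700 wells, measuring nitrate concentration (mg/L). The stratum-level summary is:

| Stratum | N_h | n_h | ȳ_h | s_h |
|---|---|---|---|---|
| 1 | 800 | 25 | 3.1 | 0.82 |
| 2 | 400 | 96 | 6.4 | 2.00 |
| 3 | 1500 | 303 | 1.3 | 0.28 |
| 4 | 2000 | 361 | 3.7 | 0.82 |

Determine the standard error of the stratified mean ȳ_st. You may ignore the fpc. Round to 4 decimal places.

V̂(ȳ_st) = Σ W_h² s_h²/n_h, with W_h = N_h/N and N = 4700:
  stratum 1: (800/4700)²·0.82²/25 = 0.000779241
  stratum 2: (400/4700)²·2.00²/96 = 0.000301796
  stratum 3: (1500/4700)²·0.28²/303 = 2.63548e-05
  stratum 4: (2000/4700)²·0.82²/361 = 0.000337275
V̂(ȳ_st) = 0.00144467
SE(ȳ_st) = √0.00144467 = 0.0380088

SE(ȳ_st) ≈ 0.0380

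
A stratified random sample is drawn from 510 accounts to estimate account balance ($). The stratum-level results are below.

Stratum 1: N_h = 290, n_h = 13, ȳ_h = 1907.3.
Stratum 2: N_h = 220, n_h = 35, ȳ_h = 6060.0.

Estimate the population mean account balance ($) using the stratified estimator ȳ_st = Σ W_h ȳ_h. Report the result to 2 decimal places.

ȳ_st ≈ 3698.66

N = Σ N_h = 510. Stratum weights W_h = N_h/N.
ȳ_st = (290·1907.3 + 220·6060.0) / 510 = 3698.6608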